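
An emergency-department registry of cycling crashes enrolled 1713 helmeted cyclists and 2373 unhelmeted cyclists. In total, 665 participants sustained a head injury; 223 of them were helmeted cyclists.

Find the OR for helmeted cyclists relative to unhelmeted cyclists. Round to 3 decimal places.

OR = 0.654

helmeted cyclists without the outcome: 1713 − 223 = 1490
unhelmeted cyclists with the outcome: 665 − 223 = 442
unhelmeted cyclists without the outcome: 2373 − 442 = 1931
OR = (223 × 1931) / (1490 × 442) = 430613/658580 ≈ 0.654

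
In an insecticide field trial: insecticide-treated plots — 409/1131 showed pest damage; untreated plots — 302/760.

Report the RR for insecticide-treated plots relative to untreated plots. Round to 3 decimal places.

RR ≈ 0.910

risk, insecticide-treated plots = 409/1131 = 0.3616
risk, untreated plots = 302/760 = 0.3974
RR = 0.3616 / 0.3974 = 0.910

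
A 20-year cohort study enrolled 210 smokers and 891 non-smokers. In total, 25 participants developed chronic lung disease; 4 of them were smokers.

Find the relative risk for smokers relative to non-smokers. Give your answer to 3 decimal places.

smokers without the outcome: 210 − 4 = 206
non-smokers with the outcome: 25 − 4 = 21
non-smokers without the outcome: 891 − 21 = 870
risk, smokers = 4/210 = 0.01905
risk, non-smokers = 21/891 = 0.02357
RR = 0.01905 / 0.02357 = 0.808

RR ≈ 0.808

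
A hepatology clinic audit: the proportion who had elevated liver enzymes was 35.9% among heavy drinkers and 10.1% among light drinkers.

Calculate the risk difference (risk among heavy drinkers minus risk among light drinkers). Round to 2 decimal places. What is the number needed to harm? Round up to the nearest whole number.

RD = 0.26; NNH = 4

risk difference = 0.3590 − 0.1010 = 0.26
absolute risk difference = 0.258000
1 / 0.258000 = 3.876 → round up → 4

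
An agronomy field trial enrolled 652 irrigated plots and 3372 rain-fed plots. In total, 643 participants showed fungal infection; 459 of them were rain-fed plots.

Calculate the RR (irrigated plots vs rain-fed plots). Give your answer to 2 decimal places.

irrigated plots with the outcome: 643 − 459 = 184
irrigated plots without the outcome: 652 − 184 = 468
rain-fed plots without the outcome: 3372 − 459 = 2913
risk, irrigated plots = 184/652 = 0.2822
risk, rain-fed plots = 459/3372 = 0.1361
RR = 0.2822 / 0.1361 = 2.07

RR = 2.07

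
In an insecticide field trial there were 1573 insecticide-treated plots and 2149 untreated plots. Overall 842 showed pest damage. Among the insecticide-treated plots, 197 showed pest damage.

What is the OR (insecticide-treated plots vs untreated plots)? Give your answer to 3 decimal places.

OR = 0.334

insecticide-treated plots without the outcome: 1573 − 197 = 1376
untreated plots with the outcome: 842 − 197 = 645
untreated plots without the outcome: 2149 − 645 = 1504
odds, insecticide-treated plots = 197/1376 = 0.1432
odds, untreated plots = 645/1504 = 0.4289
OR = 0.1432 / 0.4289 = 0.334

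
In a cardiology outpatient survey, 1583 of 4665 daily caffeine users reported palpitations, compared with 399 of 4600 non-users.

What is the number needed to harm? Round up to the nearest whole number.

risk, daily caffeine users = 1583/4665 = 0.339335
risk, non-users = 399/4600 = 0.086739
absolute risk difference = 0.252596
1 / 0.252596 = 3.959 → round up → 4

NNH: 4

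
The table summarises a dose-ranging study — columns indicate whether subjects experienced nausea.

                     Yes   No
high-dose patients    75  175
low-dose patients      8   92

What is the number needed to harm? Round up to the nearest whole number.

5

risk, high-dose patients = 75/250 = 0.300000
risk, low-dose patients = 8/100 = 0.080000
absolute risk difference = 0.220000
1 / 0.220000 = 4.545 → round up → 5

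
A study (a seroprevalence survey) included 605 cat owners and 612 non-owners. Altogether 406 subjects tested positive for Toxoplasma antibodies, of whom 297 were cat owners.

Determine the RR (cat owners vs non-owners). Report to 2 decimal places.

cat owners without the outcome: 605 − 297 = 308
non-owners with the outcome: 406 − 297 = 109
non-owners without the outcome: 612 − 109 = 503
risk, cat owners = 297/605 = 0.4909
risk, non-owners = 109/612 = 0.1781
RR = 0.4909 / 0.1781 = 2.76

2.76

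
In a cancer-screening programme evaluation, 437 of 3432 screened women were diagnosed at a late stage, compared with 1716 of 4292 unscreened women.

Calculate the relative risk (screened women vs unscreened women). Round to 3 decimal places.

0.318

risk, screened women = 437/3432 = 0.1273
risk, unscreened women = 1716/4292 = 0.3998
RR = 0.1273 / 0.3998 = 0.318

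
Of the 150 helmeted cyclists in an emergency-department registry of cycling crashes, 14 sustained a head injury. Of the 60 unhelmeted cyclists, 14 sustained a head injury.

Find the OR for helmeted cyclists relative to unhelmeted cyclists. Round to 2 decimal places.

OR = (14 × 46) / (136 × 14) = 644/1904 ≈ 0.34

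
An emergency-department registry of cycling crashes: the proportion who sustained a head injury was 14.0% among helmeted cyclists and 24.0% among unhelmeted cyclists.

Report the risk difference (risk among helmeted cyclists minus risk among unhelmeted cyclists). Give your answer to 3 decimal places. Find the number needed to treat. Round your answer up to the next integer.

risk difference = 0.1400 − 0.2400 = -0.100
absolute risk difference = 0.100000
1 / 0.100000 = 10.000 → round up → 10

RD = -0.100; NNT = 10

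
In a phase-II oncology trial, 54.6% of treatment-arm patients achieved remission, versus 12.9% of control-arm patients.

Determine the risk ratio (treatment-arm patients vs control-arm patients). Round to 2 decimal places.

RR = 0.5460 / 0.1290 = 4.23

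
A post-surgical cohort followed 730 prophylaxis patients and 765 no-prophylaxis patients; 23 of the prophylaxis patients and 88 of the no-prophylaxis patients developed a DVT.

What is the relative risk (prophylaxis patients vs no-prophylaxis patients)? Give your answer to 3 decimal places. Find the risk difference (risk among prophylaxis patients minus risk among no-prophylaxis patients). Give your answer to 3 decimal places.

RR = 0.274; RD = -0.084

risk, prophylaxis patients = 23/730 = 0.03151
risk, no-prophylaxis patients = 88/765 = 0.11503
RR = 0.03151 / 0.11503 = 0.274
risk difference = 0.03151 − 0.11503 = -0.084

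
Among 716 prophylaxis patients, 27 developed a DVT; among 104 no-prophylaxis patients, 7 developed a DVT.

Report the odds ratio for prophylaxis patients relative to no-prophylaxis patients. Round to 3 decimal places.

OR = (27 × 97) / (689 × 7) = 2619/4823 ≈ 0.543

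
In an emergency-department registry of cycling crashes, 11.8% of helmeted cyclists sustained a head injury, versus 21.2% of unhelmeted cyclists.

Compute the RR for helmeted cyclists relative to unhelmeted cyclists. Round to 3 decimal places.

RR = 0.1180 / 0.2120 = 0.557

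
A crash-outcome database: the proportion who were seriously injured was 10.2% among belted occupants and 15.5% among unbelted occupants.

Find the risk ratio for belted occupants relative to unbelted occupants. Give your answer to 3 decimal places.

RR = 0.1020 / 0.1550 = 0.658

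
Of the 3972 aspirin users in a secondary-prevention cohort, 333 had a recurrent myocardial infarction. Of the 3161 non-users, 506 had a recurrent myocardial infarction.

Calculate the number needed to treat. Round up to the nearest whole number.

risk, aspirin users = 333/3972 = 0.083837
risk, non-users = 506/3161 = 0.160076
absolute risk difference = 0.076239
1 / 0.076239 = 13.117 → round up → 14

NNT: 14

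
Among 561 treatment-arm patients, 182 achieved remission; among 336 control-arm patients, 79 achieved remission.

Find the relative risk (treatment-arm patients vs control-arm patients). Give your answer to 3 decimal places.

RR: 1.380

risk, treatment-arm patients = 182/561 = 0.3244
risk, control-arm patients = 79/336 = 0.2351
RR = 0.3244 / 0.2351 = 1.380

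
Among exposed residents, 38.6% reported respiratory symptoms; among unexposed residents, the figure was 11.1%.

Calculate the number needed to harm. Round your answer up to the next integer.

NNH = 4

absolute risk difference = 0.275000
1 / 0.275000 = 3.636 → round up → 4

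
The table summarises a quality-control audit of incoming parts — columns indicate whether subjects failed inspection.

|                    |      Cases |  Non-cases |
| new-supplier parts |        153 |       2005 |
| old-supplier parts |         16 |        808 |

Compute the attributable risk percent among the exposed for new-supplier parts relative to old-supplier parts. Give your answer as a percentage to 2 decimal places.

AR%: 72.61%

risk, new-supplier parts = 153/2158 = 0.07090
risk, old-supplier parts = 16/824 = 0.01942
AR% = (0.07090 − 0.01942) / 0.07090 = 0.7261 → 72.61%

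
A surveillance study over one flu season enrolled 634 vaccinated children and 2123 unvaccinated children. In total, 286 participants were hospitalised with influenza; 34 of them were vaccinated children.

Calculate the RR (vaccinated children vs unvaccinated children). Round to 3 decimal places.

vaccinated children without the outcome: 634 − 34 = 600
unvaccinated children with the outcome: 286 − 34 = 252
unvaccinated children without the outcome: 2123 − 252 = 1871
risk, vaccinated children = 34/634 = 0.0536
risk, unvaccinated children = 252/2123 = 0.1187
RR = 0.0536 / 0.1187 = 0.452

0.452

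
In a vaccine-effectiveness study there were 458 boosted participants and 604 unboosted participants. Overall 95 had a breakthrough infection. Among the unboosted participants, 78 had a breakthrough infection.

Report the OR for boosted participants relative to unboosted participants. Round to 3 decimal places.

boosted participants with the outcome: 95 − 78 = 17
boosted participants without the outcome: 458 − 17 = 441
unboosted participants without the outcome: 604 − 78 = 526
OR = (17 × 526) / (441 × 78) = 8942/34398 ≈ 0.260

0.260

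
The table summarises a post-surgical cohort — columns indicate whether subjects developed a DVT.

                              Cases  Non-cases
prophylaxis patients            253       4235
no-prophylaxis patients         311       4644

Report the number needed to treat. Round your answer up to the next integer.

157

risk, prophylaxis patients = 253/4488 = 0.056373
risk, no-prophylaxis patients = 311/4955 = 0.062765
absolute risk difference = 0.006392
1 / 0.006392 = 156.446 → round up → 157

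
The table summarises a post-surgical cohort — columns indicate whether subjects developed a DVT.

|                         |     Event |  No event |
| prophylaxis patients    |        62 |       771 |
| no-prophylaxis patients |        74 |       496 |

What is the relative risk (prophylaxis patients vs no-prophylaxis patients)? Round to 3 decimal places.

risk, prophylaxis patients = 62/833 = 0.0744
risk, no-prophylaxis patients = 74/570 = 0.1298
RR = 0.0744 / 0.1298 = 0.573

RR ≈ 0.573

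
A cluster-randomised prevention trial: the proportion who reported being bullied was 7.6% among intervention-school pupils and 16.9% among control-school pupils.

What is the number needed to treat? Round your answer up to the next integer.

11

absolute risk difference = 0.093000
1 / 0.093000 = 10.753 → round up → 11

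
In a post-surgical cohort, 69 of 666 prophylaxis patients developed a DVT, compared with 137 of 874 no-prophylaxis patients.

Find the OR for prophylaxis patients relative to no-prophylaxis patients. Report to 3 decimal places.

OR = (69 × 737) / (597 × 137) = 50853/81789 ≈ 0.622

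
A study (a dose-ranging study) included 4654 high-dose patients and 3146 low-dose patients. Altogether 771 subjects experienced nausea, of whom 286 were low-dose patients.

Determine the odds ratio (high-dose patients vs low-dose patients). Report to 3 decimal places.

1.163

high-dose patients with the outcome: 771 − 286 = 485
high-dose patients without the outcome: 4654 − 485 = 4169
low-dose patients without the outcome: 3146 − 286 = 2860
OR = (485 × 2860) / (4169 × 286) = 1387100/1192334 ≈ 1.163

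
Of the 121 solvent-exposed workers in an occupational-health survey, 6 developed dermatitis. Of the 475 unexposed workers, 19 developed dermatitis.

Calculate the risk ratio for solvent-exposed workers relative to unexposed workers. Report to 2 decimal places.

risk, solvent-exposed workers = 6/121 = 0.04959
risk, unexposed workers = 19/475 = 0.04000
RR = 0.04959 / 0.04000 = 1.24

1.24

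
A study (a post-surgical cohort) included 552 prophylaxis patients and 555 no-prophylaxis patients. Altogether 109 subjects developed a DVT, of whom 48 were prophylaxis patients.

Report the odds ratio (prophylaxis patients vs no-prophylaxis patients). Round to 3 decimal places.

0.771

prophylaxis patients without the outcome: 552 − 48 = 504
no-prophylaxis patients with the outcome: 109 − 48 = 61
no-prophylaxis patients without the outcome: 555 − 61 = 494
odds, prophylaxis patients = 48/504 = 0.0952
odds, no-prophylaxis patients = 61/494 = 0.1235
OR = 0.0952 / 0.1235 = 0.771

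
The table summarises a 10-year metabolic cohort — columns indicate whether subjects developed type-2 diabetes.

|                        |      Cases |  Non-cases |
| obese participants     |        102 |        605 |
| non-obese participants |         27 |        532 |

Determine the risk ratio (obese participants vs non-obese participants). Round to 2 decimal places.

risk, obese participants = 102/707 = 0.14427
risk, non-obese participants = 27/559 = 0.04830
RR = 0.14427 / 0.04830 = 2.99

2.99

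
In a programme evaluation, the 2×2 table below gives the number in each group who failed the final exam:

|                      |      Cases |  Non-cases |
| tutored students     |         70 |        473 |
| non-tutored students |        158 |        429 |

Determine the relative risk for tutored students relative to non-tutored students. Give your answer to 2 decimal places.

0.48

risk, tutored students = 70/543 = 0.1289
risk, non-tutored students = 158/587 = 0.2692
RR = 0.1289 / 0.2692 = 0.48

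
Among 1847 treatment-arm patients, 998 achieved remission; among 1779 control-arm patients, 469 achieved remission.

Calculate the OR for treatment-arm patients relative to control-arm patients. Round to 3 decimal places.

OR = (998 × 1310) / (849 × 469) = 1307380/398181 ≈ 3.283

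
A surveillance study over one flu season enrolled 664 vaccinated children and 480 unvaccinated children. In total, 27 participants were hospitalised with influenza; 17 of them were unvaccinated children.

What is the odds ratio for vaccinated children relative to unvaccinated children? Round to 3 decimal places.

vaccinated children with the outcome: 27 − 17 = 10
vaccinated children without the outcome: 664 − 10 = 654
unvaccinated children without the outcome: 480 − 17 = 463
odds, vaccinated children = 10/654 = 0.01529
odds, unvaccinated children = 17/463 = 0.03672
OR = 0.01529 / 0.03672 = 0.416

0.416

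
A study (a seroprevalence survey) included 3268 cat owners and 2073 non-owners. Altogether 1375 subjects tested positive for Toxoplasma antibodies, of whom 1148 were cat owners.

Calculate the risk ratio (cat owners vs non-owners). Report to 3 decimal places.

cat owners without the outcome: 3268 − 1148 = 2120
non-owners with the outcome: 1375 − 1148 = 227
non-owners without the outcome: 2073 − 227 = 1846
risk, cat owners = 1148/3268 = 0.3513
risk, non-owners = 227/2073 = 0.1095
RR = 0.3513 / 0.1095 = 3.208

RR ≈ 3.208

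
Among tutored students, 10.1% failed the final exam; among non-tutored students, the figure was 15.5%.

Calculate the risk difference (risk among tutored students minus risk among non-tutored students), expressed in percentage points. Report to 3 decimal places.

risk difference = 0.1010 − 0.1550 = -0.0540 → -5.400 percentage points

RD ≈ -5.400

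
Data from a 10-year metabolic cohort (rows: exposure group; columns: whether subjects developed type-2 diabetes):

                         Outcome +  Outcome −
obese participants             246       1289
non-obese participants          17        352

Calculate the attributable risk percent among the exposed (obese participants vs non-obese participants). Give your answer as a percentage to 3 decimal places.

risk, obese participants = 246/1535 = 0.16026
risk, non-obese participants = 17/369 = 0.04607
AR% = (0.16026 − 0.04607) / 0.16026 = 0.7125 → 71.253%

71.253%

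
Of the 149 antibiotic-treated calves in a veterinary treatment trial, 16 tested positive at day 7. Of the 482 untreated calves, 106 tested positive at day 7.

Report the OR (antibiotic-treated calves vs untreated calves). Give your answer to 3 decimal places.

OR = (16 × 376) / (133 × 106) = 6016/14098 ≈ 0.427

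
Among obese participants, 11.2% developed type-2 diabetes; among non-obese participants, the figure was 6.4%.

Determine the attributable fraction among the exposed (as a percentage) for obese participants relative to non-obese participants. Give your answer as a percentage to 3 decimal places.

AR% = (0.1120 − 0.0640) / 0.1120 = 0.4286 → 42.857%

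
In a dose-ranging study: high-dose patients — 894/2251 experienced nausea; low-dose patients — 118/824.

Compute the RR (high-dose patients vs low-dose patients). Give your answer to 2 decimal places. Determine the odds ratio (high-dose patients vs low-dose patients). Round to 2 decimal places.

risk, high-dose patients = 894/2251 = 0.3972
risk, low-dose patients = 118/824 = 0.1432
RR = 0.3972 / 0.1432 = 2.77
OR = (894 × 706) / (1357 × 118) = 631164/160126 ≈ 3.94

RR = 2.77; OR = 3.94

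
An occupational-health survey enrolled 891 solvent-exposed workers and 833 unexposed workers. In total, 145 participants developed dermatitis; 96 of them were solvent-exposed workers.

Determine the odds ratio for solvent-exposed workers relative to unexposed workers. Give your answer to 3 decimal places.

solvent-exposed workers without the outcome: 891 − 96 = 795
unexposed workers with the outcome: 145 − 96 = 49
unexposed workers without the outcome: 833 − 49 = 784
OR = (96 × 784) / (795 × 49) = 75264/38955 ≈ 1.932

1.932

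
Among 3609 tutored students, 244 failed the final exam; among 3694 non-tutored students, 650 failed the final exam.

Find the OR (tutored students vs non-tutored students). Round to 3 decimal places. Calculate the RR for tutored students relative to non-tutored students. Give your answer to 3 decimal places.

OR = (244 × 3044) / (3365 × 650) = 742736/2187250 ≈ 0.340
risk, tutored students = 244/3609 = 0.0676
risk, non-tutored students = 650/3694 = 0.1760
RR = 0.0676 / 0.1760 = 0.384

OR = 0.340; RR = 0.384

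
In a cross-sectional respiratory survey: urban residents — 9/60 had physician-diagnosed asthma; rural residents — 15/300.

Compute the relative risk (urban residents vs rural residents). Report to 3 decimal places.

RR = 3.000

risk, urban residents = 9/60 = 0.1500
risk, rural residents = 15/300 = 0.0500
RR = 0.1500 / 0.0500 = 3.000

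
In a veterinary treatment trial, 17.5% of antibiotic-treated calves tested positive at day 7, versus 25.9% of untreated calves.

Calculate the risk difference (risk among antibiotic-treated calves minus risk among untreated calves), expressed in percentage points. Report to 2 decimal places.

risk difference = 0.1750 − 0.2590 = -0.0840 → -8.40 percentage points

-8.40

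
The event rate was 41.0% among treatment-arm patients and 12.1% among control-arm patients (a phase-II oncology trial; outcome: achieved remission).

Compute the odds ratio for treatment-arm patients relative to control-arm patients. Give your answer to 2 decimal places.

OR = 5.05

odds, treatment-arm patients = 0.4100/0.5900 = 0.6949
odds, control-arm patients = 0.1210/0.8790 = 0.1377
OR = 0.6949 / 0.1377 = 5.05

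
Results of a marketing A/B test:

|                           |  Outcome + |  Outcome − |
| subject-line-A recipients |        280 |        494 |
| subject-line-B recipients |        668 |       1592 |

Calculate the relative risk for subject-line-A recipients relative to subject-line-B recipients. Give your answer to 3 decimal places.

RR: 1.224

risk, subject-line-A recipients = 280/774 = 0.3618
risk, subject-line-B recipients = 668/2260 = 0.2956
RR = 0.3618 / 0.2956 = 1.224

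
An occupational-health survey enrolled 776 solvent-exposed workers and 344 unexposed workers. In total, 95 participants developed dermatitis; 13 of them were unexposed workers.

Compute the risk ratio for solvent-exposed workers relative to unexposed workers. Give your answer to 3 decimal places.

solvent-exposed workers with the outcome: 95 − 13 = 82
solvent-exposed workers without the outcome: 776 − 82 = 694
unexposed workers without the outcome: 344 − 13 = 331
risk, solvent-exposed workers = 82/776 = 0.10567
risk, unexposed workers = 13/344 = 0.03779
RR = 0.10567 / 0.03779 = 2.796

RR = 2.796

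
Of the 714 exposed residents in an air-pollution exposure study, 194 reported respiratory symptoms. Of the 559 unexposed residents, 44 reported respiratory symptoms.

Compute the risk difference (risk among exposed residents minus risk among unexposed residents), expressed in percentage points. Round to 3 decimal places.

risk, exposed residents = 194/714 = 0.2717
risk, unexposed residents = 44/559 = 0.0787
risk difference = 0.2717 − 0.0787 = 0.1930 → 19.300 percentage points

RD = 19.300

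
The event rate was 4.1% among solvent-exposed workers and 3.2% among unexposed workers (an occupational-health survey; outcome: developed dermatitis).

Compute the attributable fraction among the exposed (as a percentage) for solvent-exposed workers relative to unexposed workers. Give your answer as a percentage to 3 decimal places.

AR% = (0.04100 − 0.03200) / 0.04100 = 0.2195 → 21.951%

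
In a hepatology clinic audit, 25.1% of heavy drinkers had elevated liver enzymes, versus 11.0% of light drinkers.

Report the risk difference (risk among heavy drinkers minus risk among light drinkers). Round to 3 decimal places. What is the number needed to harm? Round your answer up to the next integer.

risk difference = 0.2510 − 0.1100 = 0.141
absolute risk difference = 0.141000
1 / 0.141000 = 7.092 → round up → 8

RD = 0.141; NNH = 8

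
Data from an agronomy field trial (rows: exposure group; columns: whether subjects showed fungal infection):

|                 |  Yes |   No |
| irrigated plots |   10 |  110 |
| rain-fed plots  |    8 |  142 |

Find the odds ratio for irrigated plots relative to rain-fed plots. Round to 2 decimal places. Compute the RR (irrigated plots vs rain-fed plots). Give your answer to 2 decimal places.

OR = 1.61; RR = 1.56

OR = (10 × 142) / (110 × 8) = 1420/880 ≈ 1.61
risk, irrigated plots = 10/120 = 0.0833
risk, rain-fed plots = 8/150 = 0.0533
RR = 0.0833 / 0.0533 = 1.56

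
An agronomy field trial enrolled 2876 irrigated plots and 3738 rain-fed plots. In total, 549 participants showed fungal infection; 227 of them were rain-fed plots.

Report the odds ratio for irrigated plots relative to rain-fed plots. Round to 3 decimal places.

1.950

irrigated plots with the outcome: 549 − 227 = 322
irrigated plots without the outcome: 2876 − 322 = 2554
rain-fed plots without the outcome: 3738 − 227 = 3511
OR = (322 × 3511) / (2554 × 227) = 1130542/579758 ≈ 1.950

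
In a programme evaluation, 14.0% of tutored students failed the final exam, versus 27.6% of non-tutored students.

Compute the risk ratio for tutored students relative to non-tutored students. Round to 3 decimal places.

RR = 0.1400 / 0.2760 = 0.507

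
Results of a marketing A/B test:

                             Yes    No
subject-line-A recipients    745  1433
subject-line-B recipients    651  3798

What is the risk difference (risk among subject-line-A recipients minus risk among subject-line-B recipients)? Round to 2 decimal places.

risk, subject-line-A recipients = 745/2178 = 0.3421
risk, subject-line-B recipients = 651/4449 = 0.1463
risk difference = 0.3421 − 0.1463 = 0.20

RD ≈ 0.20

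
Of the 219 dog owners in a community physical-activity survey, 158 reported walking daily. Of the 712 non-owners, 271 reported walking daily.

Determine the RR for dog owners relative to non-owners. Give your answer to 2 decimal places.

RR: 1.90

risk, dog owners = 158/219 = 0.7215
risk, non-owners = 271/712 = 0.3806
RR = 0.7215 / 0.3806 = 1.90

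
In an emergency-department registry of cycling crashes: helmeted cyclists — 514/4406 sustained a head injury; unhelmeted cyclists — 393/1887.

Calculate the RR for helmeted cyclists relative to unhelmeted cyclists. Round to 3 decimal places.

risk, helmeted cyclists = 514/4406 = 0.1167
risk, unhelmeted cyclists = 393/1887 = 0.2083
RR = 0.1167 / 0.2083 = 0.560

0.560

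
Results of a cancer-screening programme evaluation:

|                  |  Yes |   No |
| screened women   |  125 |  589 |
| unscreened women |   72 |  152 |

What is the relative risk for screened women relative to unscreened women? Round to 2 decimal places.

0.54

risk, screened women = 125/714 = 0.1751
risk, unscreened women = 72/224 = 0.3214
RR = 0.1751 / 0.3214 = 0.54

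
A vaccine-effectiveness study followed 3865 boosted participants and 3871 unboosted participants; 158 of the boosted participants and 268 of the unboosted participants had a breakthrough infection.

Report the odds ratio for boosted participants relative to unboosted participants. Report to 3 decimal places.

OR = (158 × 3603) / (3707 × 268) = 569274/993476 ≈ 0.573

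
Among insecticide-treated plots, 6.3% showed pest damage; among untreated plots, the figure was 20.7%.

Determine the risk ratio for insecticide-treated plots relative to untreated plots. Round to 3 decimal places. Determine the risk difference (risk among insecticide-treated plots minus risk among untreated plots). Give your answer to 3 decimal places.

RR = 0.0630 / 0.2070 = 0.304
risk difference = 0.0630 − 0.2070 = -0.144

RR = 0.304; RD = -0.144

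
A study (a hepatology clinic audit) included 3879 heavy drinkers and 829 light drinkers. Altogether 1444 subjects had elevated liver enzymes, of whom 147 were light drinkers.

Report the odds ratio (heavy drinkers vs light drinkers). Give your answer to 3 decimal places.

heavy drinkers with the outcome: 1444 − 147 = 1297
heavy drinkers without the outcome: 3879 − 1297 = 2582
light drinkers without the outcome: 829 − 147 = 682
OR = (1297 × 682) / (2582 × 147) = 884554/379554 ≈ 2.331

OR ≈ 2.331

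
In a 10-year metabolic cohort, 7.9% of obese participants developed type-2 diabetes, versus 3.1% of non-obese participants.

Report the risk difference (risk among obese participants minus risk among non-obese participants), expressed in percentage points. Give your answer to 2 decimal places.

risk difference = 0.07900 − 0.03100 = 0.04800 → 4.80 percentage points

4.80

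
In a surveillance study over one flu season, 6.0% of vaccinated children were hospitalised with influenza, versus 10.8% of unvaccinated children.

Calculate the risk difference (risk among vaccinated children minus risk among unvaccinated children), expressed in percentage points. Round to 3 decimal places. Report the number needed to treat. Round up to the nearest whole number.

risk difference = 0.0600 − 0.1080 = -0.0480 → -4.800 percentage points
absolute risk difference = 0.048000
1 / 0.048000 = 20.833 → round up → 21

RD = -4.800; NNT = 21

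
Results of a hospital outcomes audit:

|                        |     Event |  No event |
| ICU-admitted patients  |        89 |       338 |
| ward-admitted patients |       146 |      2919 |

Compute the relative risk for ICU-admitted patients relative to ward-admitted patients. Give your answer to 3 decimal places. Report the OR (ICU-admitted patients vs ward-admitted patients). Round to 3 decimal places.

RR = 4.376; OR = 5.264

risk, ICU-admitted patients = 89/427 = 0.20843
risk, ward-admitted patients = 146/3065 = 0.04763
RR = 0.20843 / 0.04763 = 4.376
OR = (89 × 2919) / (338 × 146) = 259791/49348 ≈ 5.264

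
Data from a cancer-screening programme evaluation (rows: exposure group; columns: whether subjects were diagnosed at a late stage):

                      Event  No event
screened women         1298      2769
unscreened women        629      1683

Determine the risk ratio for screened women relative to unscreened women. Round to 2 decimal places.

1.17

risk, screened women = 1298/4067 = 0.3192
risk, unscreened women = 629/2312 = 0.2721
RR = 0.3192 / 0.2721 = 1.17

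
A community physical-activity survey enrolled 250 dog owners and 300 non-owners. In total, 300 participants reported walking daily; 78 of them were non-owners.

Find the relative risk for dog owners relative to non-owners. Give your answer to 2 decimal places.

dog owners with the outcome: 300 − 78 = 222
dog owners without the outcome: 250 − 222 = 28
non-owners without the outcome: 300 − 78 = 222
risk, dog owners = 222/250 = 0.8880
risk, non-owners = 78/300 = 0.2600
RR = 0.8880 / 0.2600 = 3.42

RR = 3.42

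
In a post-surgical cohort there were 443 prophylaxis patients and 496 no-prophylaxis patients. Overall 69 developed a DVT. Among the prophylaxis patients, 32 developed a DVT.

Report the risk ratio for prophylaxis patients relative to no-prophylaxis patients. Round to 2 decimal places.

RR: 0.97

prophylaxis patients without the outcome: 443 − 32 = 411
no-prophylaxis patients with the outcome: 69 − 32 = 37
no-prophylaxis patients without the outcome: 496 − 37 = 459
risk, prophylaxis patients = 32/443 = 0.0722
risk, no-prophylaxis patients = 37/496 = 0.0746
RR = 0.0722 / 0.0746 = 0.97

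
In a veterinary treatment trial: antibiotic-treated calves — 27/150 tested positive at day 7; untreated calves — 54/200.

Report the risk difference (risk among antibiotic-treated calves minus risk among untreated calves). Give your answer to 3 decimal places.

RD ≈ -0.090

risk, antibiotic-treated calves = 27/150 = 0.1800
risk, untreated calves = 54/200 = 0.2700
risk difference = 0.1800 − 0.2700 = -0.090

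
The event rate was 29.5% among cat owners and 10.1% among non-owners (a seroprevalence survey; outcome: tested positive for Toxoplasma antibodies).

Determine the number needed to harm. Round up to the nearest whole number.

absolute risk difference = 0.194000
1 / 0.194000 = 5.155 → round up → 6

6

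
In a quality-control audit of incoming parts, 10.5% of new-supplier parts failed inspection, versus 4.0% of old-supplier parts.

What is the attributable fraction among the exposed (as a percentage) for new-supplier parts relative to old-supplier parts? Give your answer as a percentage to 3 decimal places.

AR% = (0.10500 − 0.04000) / 0.10500 = 0.6190 → 61.905%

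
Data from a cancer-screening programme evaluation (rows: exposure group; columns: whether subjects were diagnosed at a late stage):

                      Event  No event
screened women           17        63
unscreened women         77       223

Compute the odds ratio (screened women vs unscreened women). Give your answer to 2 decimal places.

OR = (17 × 223) / (63 × 77) = 3791/4851 ≈ 0.78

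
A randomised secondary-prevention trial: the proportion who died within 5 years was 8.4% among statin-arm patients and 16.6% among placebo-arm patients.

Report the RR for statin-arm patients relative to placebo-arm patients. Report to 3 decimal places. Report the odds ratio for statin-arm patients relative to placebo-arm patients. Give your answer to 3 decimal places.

RR = 0.0840 / 0.1660 = 0.506
odds, statin-arm patients = 0.0840/0.9160 = 0.0917
odds, placebo-arm patients = 0.1660/0.8340 = 0.1990
OR = 0.0917 / 0.1990 = 0.461

RR = 0.506; OR = 0.461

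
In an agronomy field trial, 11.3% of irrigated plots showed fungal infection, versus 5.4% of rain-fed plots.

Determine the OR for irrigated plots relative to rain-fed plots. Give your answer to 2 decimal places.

2.23

odds, irrigated plots = 0.1130/0.8870 = 0.1274
odds, rain-fed plots = 0.0540/0.9460 = 0.0571
OR = 0.1274 / 0.0571 = 2.23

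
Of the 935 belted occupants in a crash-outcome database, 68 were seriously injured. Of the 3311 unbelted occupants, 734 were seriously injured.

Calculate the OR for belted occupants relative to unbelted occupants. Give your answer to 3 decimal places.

OR = (68 × 2577) / (867 × 734) = 175236/636378 ≈ 0.275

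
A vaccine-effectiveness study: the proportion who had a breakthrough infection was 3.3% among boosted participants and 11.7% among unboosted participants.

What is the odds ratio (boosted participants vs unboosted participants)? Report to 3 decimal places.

odds, boosted participants = 0.03300/0.96700 = 0.03413
odds, unboosted participants = 0.11700/0.88300 = 0.13250
OR = 0.03413 / 0.13250 = 0.258

OR ≈ 0.258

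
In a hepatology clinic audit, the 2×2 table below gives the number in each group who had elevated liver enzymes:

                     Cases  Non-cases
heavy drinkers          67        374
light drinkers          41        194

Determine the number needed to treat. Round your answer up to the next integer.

risk, heavy drinkers = 67/441 = 0.151927
risk, light drinkers = 41/235 = 0.174468
absolute risk difference = 0.022541
1 / 0.022541 = 44.364 → round up → 45

NNT: 45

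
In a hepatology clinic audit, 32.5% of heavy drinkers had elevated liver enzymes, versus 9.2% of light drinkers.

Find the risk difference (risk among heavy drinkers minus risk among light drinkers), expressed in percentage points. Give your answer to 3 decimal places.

23.300

risk difference = 0.3250 − 0.0920 = 0.2330 → 23.300 percentage points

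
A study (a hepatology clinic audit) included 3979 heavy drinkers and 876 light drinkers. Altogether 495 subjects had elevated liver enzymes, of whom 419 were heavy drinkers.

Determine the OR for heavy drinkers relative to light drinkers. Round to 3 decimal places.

1.239

heavy drinkers without the outcome: 3979 − 419 = 3560
light drinkers with the outcome: 495 − 419 = 76
light drinkers without the outcome: 876 − 76 = 800
OR = (419 × 800) / (3560 × 76) = 335200/270560 ≈ 1.239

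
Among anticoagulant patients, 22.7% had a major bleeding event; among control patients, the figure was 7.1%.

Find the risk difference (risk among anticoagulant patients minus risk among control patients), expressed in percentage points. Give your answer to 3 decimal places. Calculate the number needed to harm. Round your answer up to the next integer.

risk difference = 0.2270 − 0.0710 = 0.1560 → 15.600 percentage points
absolute risk difference = 0.156000
1 / 0.156000 = 6.410 → round up → 7

RD = 15.600; NNH = 7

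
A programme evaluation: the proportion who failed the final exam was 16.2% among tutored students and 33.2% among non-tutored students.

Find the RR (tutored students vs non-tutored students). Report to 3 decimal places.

RR = 0.1620 / 0.3320 = 0.488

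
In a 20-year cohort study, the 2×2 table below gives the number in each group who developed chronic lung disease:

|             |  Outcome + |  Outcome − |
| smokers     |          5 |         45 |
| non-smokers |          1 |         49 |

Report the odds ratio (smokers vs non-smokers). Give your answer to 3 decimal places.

odds, smokers = 5/45 = 0.11111
odds, non-smokers = 1/49 = 0.02041
OR = 0.11111 / 0.02041 = 5.444

OR: 5.444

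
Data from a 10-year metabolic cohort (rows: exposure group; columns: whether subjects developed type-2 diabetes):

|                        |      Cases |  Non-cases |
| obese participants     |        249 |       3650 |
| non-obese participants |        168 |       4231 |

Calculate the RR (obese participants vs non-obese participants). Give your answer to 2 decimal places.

risk, obese participants = 249/3899 = 0.06386
risk, non-obese participants = 168/4399 = 0.03819
RR = 0.06386 / 0.03819 = 1.67

RR: 1.67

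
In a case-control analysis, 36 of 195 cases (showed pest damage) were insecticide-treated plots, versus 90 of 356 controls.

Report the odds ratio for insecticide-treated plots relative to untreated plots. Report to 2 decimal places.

OR = (36 × 266) / (90 × 159) = 9576/14310 ≈ 0.67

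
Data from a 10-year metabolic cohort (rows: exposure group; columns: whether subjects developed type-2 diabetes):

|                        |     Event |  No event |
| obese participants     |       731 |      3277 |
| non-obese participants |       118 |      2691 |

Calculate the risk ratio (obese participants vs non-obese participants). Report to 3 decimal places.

RR: 4.342

risk, obese participants = 731/4008 = 0.18239
risk, non-obese participants = 118/2809 = 0.04201
RR = 0.18239 / 0.04201 = 4.342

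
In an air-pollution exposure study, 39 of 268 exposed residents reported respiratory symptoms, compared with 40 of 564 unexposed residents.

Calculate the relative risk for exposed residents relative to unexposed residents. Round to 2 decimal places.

risk, exposed residents = 39/268 = 0.1455
risk, unexposed residents = 40/564 = 0.0709
RR = 0.1455 / 0.0709 = 2.05

2.05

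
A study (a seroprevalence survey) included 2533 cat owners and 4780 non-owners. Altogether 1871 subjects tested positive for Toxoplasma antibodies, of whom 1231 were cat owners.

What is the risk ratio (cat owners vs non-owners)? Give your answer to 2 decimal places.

3.63

cat owners without the outcome: 2533 − 1231 = 1302
non-owners with the outcome: 1871 − 1231 = 640
non-owners without the outcome: 4780 − 640 = 4140
risk, cat owners = 1231/2533 = 0.4860
risk, non-owners = 640/4780 = 0.1339
RR = 0.4860 / 0.1339 = 3.63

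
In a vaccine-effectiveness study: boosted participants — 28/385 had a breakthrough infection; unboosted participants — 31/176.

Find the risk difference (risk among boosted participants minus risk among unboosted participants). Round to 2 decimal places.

risk, boosted participants = 28/385 = 0.0727
risk, unboosted participants = 31/176 = 0.1761
risk difference = 0.0727 − 0.1761 = -0.10

-0.10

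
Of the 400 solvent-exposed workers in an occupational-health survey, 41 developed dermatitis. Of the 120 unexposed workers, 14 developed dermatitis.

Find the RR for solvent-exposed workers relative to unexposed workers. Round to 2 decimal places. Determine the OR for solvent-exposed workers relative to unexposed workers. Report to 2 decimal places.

risk, solvent-exposed workers = 41/400 = 0.1025
risk, unexposed workers = 14/120 = 0.1167
RR = 0.1025 / 0.1167 = 0.88
OR = (41 × 106) / (359 × 14) = 4346/5026 ≈ 0.86

RR = 0.88; OR = 0.86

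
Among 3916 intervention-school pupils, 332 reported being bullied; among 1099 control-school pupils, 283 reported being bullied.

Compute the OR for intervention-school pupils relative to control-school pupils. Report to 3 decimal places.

OR = (332 × 816) / (3584 × 283) = 270912/1014272 ≈ 0.267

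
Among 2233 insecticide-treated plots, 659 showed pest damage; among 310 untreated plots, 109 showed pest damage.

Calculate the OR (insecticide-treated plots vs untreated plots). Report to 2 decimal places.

OR: 0.77

odds, insecticide-treated plots = 659/1574 = 0.4187
odds, untreated plots = 109/201 = 0.5423
OR = 0.4187 / 0.5423 = 0.77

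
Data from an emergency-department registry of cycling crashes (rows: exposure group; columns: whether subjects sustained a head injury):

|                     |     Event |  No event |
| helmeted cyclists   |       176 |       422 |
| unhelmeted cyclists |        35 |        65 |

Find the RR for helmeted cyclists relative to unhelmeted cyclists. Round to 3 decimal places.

risk, helmeted cyclists = 176/598 = 0.2943
risk, unhelmeted cyclists = 35/100 = 0.3500
RR = 0.2943 / 0.3500 = 0.841

RR = 0.841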